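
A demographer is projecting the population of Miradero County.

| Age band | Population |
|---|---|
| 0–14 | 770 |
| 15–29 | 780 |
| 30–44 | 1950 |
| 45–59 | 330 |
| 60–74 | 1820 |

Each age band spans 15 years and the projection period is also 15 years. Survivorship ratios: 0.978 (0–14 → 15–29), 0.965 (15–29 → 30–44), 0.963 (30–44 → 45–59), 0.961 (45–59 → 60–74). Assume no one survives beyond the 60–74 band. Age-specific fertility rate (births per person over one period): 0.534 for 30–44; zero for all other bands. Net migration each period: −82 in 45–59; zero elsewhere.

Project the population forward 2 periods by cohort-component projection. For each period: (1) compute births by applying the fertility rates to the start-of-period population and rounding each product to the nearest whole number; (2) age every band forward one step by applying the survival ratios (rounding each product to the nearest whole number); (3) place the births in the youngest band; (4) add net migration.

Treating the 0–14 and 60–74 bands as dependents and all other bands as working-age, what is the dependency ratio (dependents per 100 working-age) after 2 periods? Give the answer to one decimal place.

89.1

(Groups numbered youngest = 1 to oldest = 5.)
— Period 1 —
Births: 1950 × 0.534 = 1041
Group 2: 770 × 0.978 = 753
Group 3: 780 × 0.965 = 753
Group 4: 1950 × 0.963 = 1878
Group 5: 330 × 0.961 = 317
Net migration: Group 4 − 82 → 1796
Population now: 0–14=1041, 15–29=753, 30–44=753, 45–59=1796, 60–74=317
— Period 2 —
Births: 753 × 0.534 = 402
Group 2: 1041 × 0.978 = 1018
Group 3: 753 × 0.965 = 727
Group 4: 753 × 0.963 = 725
Group 5: 1796 × 0.961 = 1726
Net migration: Group 4 − 82 → 643
Population now: 0–14=402, 15–29=1018, 30–44=727, 45–59=643, 60–74=1726
Dependents (band 0–14 + band 60–74) = 402 + 1726 = 2128; working-age = 2388; ratio = 2128/2388 × 100 = 89.1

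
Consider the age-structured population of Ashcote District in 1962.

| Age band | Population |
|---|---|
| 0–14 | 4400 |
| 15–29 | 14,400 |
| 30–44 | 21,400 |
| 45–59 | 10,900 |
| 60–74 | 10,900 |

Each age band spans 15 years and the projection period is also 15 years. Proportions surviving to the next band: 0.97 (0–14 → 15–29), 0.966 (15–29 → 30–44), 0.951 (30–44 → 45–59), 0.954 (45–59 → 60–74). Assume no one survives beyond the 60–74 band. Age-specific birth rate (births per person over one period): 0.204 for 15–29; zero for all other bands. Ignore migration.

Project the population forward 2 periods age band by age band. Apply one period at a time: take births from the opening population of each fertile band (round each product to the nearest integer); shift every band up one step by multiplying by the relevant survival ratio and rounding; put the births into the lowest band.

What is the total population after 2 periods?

Let group 1 be 0–14 through group 5 = 60–74.
Period 1:
Births: 14400 × 0.204 = 2938
Group 2: 4400 × 0.97 = 4268
Group 3: 14400 × 0.966 = 13910
Group 4: 21400 × 0.951 = 20351
Group 5: 10900 × 0.954 = 10399
Population now: 0–14=2938, 15–29=4268, 30–44=13910, 45–59=20351, 60–74=10399
Period 2:
Births: 4268 × 0.204 = 871
Group 2: 2938 × 0.97 = 2850
Group 3: 4268 × 0.966 = 4123
Group 4: 13910 × 0.951 = 13228
Group 5: 20351 × 0.954 = 19415
Population now: 0–14=871, 15–29=2850, 30–44=4123, 45–59=13228, 60–74=19415
Total after period 2: 871 + 2850 + 4123 + 13228 + 19415 = 40487

40487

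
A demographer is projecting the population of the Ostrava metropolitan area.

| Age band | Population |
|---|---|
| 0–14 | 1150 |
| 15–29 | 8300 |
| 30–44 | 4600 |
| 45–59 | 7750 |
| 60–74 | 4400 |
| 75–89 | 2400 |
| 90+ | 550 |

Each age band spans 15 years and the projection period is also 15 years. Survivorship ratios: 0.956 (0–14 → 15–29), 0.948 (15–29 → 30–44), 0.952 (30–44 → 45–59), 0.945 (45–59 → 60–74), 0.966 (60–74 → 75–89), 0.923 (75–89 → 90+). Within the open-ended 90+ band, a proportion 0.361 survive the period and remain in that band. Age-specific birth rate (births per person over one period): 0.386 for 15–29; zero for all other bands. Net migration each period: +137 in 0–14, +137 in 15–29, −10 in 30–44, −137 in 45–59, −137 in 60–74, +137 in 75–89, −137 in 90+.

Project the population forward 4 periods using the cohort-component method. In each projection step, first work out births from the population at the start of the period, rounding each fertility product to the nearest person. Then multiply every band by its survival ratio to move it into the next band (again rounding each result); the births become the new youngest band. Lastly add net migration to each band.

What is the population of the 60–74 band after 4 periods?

Period 1.
Births: 8300 * 0.386 = 3204
15–29: 1150 * 0.956 = 1099
30–44: 8300 * 0.948 = 7868
45–59: 4600 * 0.952 = 4379
60–74: 7750 * 0.945 = 7324
75–89: 4400 * 0.966 = 4250
90+: 2400 * 0.923 + 550 * 0.361 = 2215 + 199 = 2414
Net migration: 0–14 + 137 → 3341; 15–29 + 137 → 1236; 30–44 − 10 → 7858; 45–59 − 137 → 4242; 60–74 − 137 → 7187; 75–89 + 137 → 4387; 90+ − 137 → 2277
End of period: [3341, 1236, 7858, 4242, 7187, 4387, 2277]
Period 2.
Births: 1236 * 0.386 = 477
15–29: 3341 * 0.956 = 3194
30–44: 1236 * 0.948 = 1172
45–59: 7858 * 0.952 = 7481
60–74: 4242 * 0.945 = 4009
75–89: 7187 * 0.966 = 6943
90+: 4387 * 0.923 + 2277 * 0.361 = 4049 + 822 = 4871
Net migration: 0–14 + 137 → 614; 15–29 + 137 → 3331; 30–44 − 10 → 1162; 45–59 − 137 → 7344; 60–74 − 137 → 3872; 75–89 + 137 → 7080; 90+ − 137 → 4734
End of period: [614, 3331, 1162, 7344, 3872, 7080, 4734]
Period 3.
Births: 3331 * 0.386 = 1286
15–29: 614 * 0.956 = 587
30–44: 3331 * 0.948 = 3158
45–59: 1162 * 0.952 = 1106
60–74: 7344 * 0.945 = 6940
75–89: 3872 * 0.966 = 3740
90+: 7080 * 0.923 + 4734 * 0.361 = 6535 + 1709 = 8244
Net migration: 0–14 + 137 → 1423; 15–29 + 137 → 724; 30–44 − 10 → 3148; 45–59 − 137 → 969; 60–74 − 137 → 6803; 75–89 + 137 → 3877; 90+ − 137 → 8107
End of period: [1423, 724, 3148, 969, 6803, 3877, 8107]
Period 4.
Births: 724 * 0.386 = 279
15–29: 1423 * 0.956 = 1360
30–44: 724 * 0.948 = 686
45–59: 3148 * 0.952 = 2997
60–74: 969 * 0.945 = 916
75–89: 6803 * 0.966 = 6572
90+: 3877 * 0.923 + 8107 * 0.361 = 3578 + 2927 = 6505
Net migration: 0–14 + 137 → 416; 15–29 + 137 → 1497; 30–44 − 10 → 676; 45–59 − 137 → 2860; 60–74 − 137 → 779; 75–89 + 137 → 6709; 90+ − 137 → 6368
End of period: [416, 1497, 676, 2860, 779, 6709, 6368]

779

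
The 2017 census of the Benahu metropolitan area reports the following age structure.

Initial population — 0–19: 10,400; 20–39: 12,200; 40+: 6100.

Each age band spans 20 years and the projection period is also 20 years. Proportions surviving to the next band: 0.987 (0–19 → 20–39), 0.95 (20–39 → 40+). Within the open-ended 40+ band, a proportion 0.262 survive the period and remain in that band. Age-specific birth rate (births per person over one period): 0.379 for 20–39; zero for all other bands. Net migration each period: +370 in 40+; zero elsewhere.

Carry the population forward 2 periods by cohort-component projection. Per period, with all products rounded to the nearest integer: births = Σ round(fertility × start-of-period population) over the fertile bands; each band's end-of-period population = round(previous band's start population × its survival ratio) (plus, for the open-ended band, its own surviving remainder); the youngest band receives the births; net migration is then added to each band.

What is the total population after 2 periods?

— Period 1 —
Births: 12200 × 0.379 = 4624
20–39: 10400 × 0.987 = 10265
40+: 12200 × 0.95 + 6100 × 0.262 = 11590 + 1598 = 13188
Net migration: 40+ + 370 → 13558
Population now: 0–19=4624, 20–39=10265, 40+=13558
— Period 2 —
Births: 10265 × 0.379 = 3890
20–39: 4624 × 0.987 = 4564
40+: 10265 × 0.95 + 13558 × 0.262 = 9752 + 3552 = 13304
Net migration: 40+ + 370 → 13674
Population now: 0–19=3890, 20–39=4564, 40+=13674
Total after period 2: 3890 + 4564 + 13674 = 22128

22128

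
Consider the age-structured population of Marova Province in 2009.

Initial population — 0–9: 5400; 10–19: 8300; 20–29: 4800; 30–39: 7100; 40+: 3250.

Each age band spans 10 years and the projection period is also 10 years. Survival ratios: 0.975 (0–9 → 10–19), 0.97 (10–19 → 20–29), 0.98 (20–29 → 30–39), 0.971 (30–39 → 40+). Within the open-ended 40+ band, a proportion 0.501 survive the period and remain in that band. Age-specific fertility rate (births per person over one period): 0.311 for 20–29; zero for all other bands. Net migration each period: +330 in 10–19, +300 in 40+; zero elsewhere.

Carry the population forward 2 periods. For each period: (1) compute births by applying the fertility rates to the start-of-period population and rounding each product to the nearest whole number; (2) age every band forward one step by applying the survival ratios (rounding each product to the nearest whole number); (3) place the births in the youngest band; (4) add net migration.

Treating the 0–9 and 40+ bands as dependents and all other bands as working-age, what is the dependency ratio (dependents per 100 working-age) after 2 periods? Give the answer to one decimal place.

Let group 1 be 0–9 through group 5 = 40+.
[period 1]
Births: 4800 × 0.311 = 1493
Group 2: 5400 × 0.975 = 5265
Group 3: 8300 × 0.97 = 8051
Group 4: 4800 × 0.98 = 4704
Group 5: 7100 × 0.971 + 3250 × 0.501 = 6894 + 1628 = 8522
Net migration: Group 2 + 330 → 5595; Group 5 + 300 → 8822
Giving 1493 / 5595 / 8051 / 4704 / 8822.
[period 2]
Births: 8051 × 0.311 = 2504
Group 2: 1493 × 0.975 = 1456
Group 3: 5595 × 0.97 = 5427
Group 4: 8051 × 0.98 = 7890
Group 5: 4704 × 0.971 + 8822 × 0.501 = 4568 + 4420 = 8988
Net migration: Group 2 + 330 → 1786; Group 5 + 300 → 9288
Giving 2504 / 1786 / 5427 / 7890 / 9288.
Dependents (band 0–9 + band 40+) = 2504 + 9288 = 11792; working-age = 15103; ratio = 11792/15103 × 100 = 78.1

78.1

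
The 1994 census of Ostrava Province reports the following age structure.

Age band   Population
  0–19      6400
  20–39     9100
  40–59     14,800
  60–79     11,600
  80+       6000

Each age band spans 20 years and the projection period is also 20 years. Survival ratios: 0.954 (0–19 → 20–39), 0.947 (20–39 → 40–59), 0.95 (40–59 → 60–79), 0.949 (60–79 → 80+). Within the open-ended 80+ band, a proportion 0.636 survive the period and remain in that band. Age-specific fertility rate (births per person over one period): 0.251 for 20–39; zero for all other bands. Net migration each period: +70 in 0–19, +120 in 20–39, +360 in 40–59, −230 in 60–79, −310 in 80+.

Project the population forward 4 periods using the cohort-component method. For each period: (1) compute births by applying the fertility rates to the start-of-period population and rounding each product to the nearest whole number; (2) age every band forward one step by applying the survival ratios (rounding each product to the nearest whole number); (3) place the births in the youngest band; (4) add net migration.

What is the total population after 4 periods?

Period 1.
Births: 9100 × 0.251 = 2284
20–39: 6400 × 0.954 = 6106
40–59: 9100 × 0.947 = 8618
60–79: 14800 × 0.95 = 14060
80+: 11600 × 0.949 + 6000 × 0.636 = 11008 + 3816 = 14824
Net migration: 0–19 + 70 → 2354; 20–39 + 120 → 6226; 40–59 + 360 → 8978; 60–79 − 230 → 13830; 80+ − 310 → 14514
→ [2354, 6226, 8978, 13830, 14514]
Period 2.
Births: 6226 × 0.251 = 1563
20–39: 2354 × 0.954 = 2246
40–59: 6226 × 0.947 = 5896
60–79: 8978 × 0.95 = 8529
80+: 13830 × 0.949 + 14514 × 0.636 = 13125 + 9231 = 22356
Net migration: 0–19 + 70 → 1633; 20–39 + 120 → 2366; 40–59 + 360 → 6256; 60–79 − 230 → 8299; 80+ − 310 → 22046
→ [1633, 2366, 6256, 8299, 22046]
Period 3.
Births: 2366 × 0.251 = 594
20–39: 1633 × 0.954 = 1558
40–59: 2366 × 0.947 = 2241
60–79: 6256 × 0.95 = 5943
80+: 8299 × 0.949 + 22046 × 0.636 = 7876 + 14021 = 21897
Net migration: 0–19 + 70 → 664; 20–39 + 120 → 1678; 40–59 + 360 → 2601; 60–79 − 230 → 5713; 80+ − 310 → 21587
→ [664, 1678, 2601, 5713, 21587]
Period 4.
Births: 1678 × 0.251 = 421
20–39: 664 × 0.954 = 633
40–59: 1678 × 0.947 = 1589
60–79: 2601 × 0.95 = 2471
80+: 5713 × 0.949 + 21587 × 0.636 = 5422 + 13729 = 19151
Net migration: 0–19 + 70 → 491; 20–39 + 120 → 753; 40–59 + 360 → 1949; 60–79 − 230 → 2241; 80+ − 310 → 18841
→ [491, 753, 1949, 2241, 18841]
Total after period 4: 491 + 753 + 1949 + 2241 + 18841 = 24275

24275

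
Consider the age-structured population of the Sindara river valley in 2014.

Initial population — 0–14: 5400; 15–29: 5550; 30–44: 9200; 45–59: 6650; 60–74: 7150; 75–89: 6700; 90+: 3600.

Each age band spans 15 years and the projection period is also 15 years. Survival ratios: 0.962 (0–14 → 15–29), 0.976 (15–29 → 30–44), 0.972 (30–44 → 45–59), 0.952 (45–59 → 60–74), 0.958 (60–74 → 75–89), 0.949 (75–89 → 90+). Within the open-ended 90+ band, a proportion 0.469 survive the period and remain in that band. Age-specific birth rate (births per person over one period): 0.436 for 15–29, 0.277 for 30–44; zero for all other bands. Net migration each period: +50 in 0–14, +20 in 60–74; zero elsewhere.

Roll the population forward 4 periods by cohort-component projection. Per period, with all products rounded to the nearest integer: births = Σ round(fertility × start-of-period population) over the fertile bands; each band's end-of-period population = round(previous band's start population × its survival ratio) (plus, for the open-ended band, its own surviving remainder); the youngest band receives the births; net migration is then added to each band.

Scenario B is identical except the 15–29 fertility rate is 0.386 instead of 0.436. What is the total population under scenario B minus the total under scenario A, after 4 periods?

-1181

(Groups numbered youngest = 1 to oldest = 7.)
— Period 1 —
Births: 5550 * 0.436 = 2420  |  9200 * 0.277 = 2548 — total 4968
Group 2: 5400 * 0.962 = 5195
Group 3: 5550 * 0.976 = 5417
Group 4: 9200 * 0.972 = 8942
Group 5: 6650 * 0.952 = 6331
Group 6: 7150 * 0.958 = 6850
Group 7: 6700 * 0.949 + 3600 * 0.469 = 6358 + 1688 = 8046
Net migration: Group 1 + 50 → 5018; Group 5 + 20 → 6351
End of period: [5018, 5195, 5417, 8942, 6351, 6850, 8046]
— Period 2 —
Births: 5195 * 0.436 = 2265  |  5417 * 0.277 = 1501 — total 3766
Group 2: 5018 * 0.962 = 4827
Group 3: 5195 * 0.976 = 5070
Group 4: 5417 * 0.972 = 5265
Group 5: 8942 * 0.952 = 8513
Group 6: 6351 * 0.958 = 6084
Group 7: 6850 * 0.949 + 8046 * 0.469 = 6501 + 3774 = 10275
Net migration: Group 1 + 50 → 3816; Group 5 + 20 → 8533
End of period: [3816, 4827, 5070, 5265, 8533, 6084, 10275]
— Period 3 —
Births: 4827 * 0.436 = 2105  |  5070 * 0.277 = 1404 — total 3509
Group 2: 3816 * 0.962 = 3671
Group 3: 4827 * 0.976 = 4711
Group 4: 5070 * 0.972 = 4928
Group 5: 5265 * 0.952 = 5012
Group 6: 8533 * 0.958 = 8175
Group 7: 6084 * 0.949 + 10275 * 0.469 = 5774 + 4819 = 10593
Net migration: Group 1 + 50 → 3559; Group 5 + 20 → 5032
End of period: [3559, 3671, 4711, 4928, 5032, 8175, 10593]
— Period 4 —
Births: 3671 * 0.436 = 1601  |  4711 * 0.277 = 1305 — total 2906
Group 2: 3559 * 0.962 = 3424
Group 3: 3671 * 0.976 = 3583
Group 4: 4711 * 0.972 = 4579
Group 5: 4928 * 0.952 = 4691
Group 6: 5032 * 0.958 = 4821
Group 7: 8175 * 0.949 + 10593 * 0.469 = 7758 + 4968 = 12726
Net migration: Group 1 + 50 → 2956; Group 5 + 20 → 4711
End of period: [2956, 3424, 3583, 4579, 4711, 4821, 12726]
Scenario A total after 4 periods: 36800
Scenario B projection —
— Period 1 —
Births: 5550 * 0.386 = 2142  |  9200 * 0.277 = 2548 — total 4690
Group 2: 5400 * 0.962 = 5195
Group 3: 5550 * 0.976 = 5417
Group 4: 9200 * 0.972 = 8942
Group 5: 6650 * 0.952 = 6331
Group 6: 7150 * 0.958 = 6850
Group 7: 6700 * 0.949 + 3600 * 0.469 = 6358 + 1688 = 8046
Net migration: Group 1 + 50 → 4740; Group 5 + 20 → 6351
End of period: [4740, 5195, 5417, 8942, 6351, 6850, 8046]
— Period 2 —
Births: 5195 * 0.386 = 2005  |  5417 * 0.277 = 1501 — total 3506
Group 2: 4740 * 0.962 = 4560
Group 3: 5195 * 0.976 = 5070
Group 4: 5417 * 0.972 = 5265
Group 5: 8942 * 0.952 = 8513
Group 6: 6351 * 0.958 = 6084
Group 7: 6850 * 0.949 + 8046 * 0.469 = 6501 + 3774 = 10275
Net migration: Group 1 + 50 → 3556; Group 5 + 20 → 8533
End of period: [3556, 4560, 5070, 5265, 8533, 6084, 10275]
— Period 3 —
Births: 4560 * 0.386 = 1760  |  5070 * 0.277 = 1404 — total 3164
Group 2: 3556 * 0.962 = 3421
Group 3: 4560 * 0.976 = 4451
Group 4: 5070 * 0.972 = 4928
Group 5: 5265 * 0.952 = 5012
Group 6: 8533 * 0.958 = 8175
Group 7: 6084 * 0.949 + 10275 * 0.469 = 5774 + 4819 = 10593
Net migration: Group 1 + 50 → 3214; Group 5 + 20 → 5032
End of period: [3214, 3421, 4451, 4928, 5032, 8175, 10593]
— Period 4 —
Births: 3421 * 0.386 = 1321  |  4451 * 0.277 = 1233 — total 2554
Group 2: 3214 * 0.962 = 3092
Group 3: 3421 * 0.976 = 3339
Group 4: 4451 * 0.972 = 4326
Group 5: 4928 * 0.952 = 4691
Group 6: 5032 * 0.958 = 4821
Group 7: 8175 * 0.949 + 10593 * 0.469 = 7758 + 4968 = 12726
Net migration: Group 1 + 50 → 2604; Group 5 + 20 → 4711
End of period: [2604, 3092, 3339, 4326, 4711, 4821, 12726]
Scenario B total after 4 periods: 35619
Difference B − A = 35619 − 36800 = -1181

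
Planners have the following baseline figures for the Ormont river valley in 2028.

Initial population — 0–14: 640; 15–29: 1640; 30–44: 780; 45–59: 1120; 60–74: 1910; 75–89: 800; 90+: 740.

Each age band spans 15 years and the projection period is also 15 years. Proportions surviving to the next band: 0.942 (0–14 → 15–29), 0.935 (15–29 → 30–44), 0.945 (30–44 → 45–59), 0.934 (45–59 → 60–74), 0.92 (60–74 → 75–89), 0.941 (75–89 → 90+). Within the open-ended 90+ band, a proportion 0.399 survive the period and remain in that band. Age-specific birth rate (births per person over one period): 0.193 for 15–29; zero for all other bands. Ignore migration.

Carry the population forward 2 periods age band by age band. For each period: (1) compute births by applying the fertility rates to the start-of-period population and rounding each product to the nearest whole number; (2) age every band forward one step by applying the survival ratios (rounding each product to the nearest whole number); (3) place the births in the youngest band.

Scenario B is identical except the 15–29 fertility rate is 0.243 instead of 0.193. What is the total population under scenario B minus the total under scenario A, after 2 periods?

108

[period 1]
Births: 1640 * 0.193 = 317
15–29: 640 * 0.942 = 603
30–44: 1640 * 0.935 = 1533
45–59: 780 * 0.945 = 737
60–74: 1120 * 0.934 = 1046
75–89: 1910 * 0.92 = 1757
90+: 800 * 0.941 + 740 * 0.399 = 753 + 295 = 1048
End of period: [317, 603, 1533, 737, 1046, 1757, 1048]
[period 2]
Births: 603 * 0.193 = 116
15–29: 317 * 0.942 = 299
30–44: 603 * 0.935 = 564
45–59: 1533 * 0.945 = 1449
60–74: 737 * 0.934 = 688
75–89: 1046 * 0.92 = 962
90+: 1757 * 0.941 + 1048 * 0.399 = 1653 + 418 = 2071
End of period: [116, 299, 564, 1449, 688, 962, 2071]
Scenario A total after 2 periods: 6149
Scenario B projection —
[period 1]
Births: 1640 * 0.243 = 399
15–29: 640 * 0.942 = 603
30–44: 1640 * 0.935 = 1533
45–59: 780 * 0.945 = 737
60–74: 1120 * 0.934 = 1046
75–89: 1910 * 0.92 = 1757
90+: 800 * 0.941 + 740 * 0.399 = 753 + 295 = 1048
End of period: [399, 603, 1533, 737, 1046, 1757, 1048]
[period 2]
Births: 603 * 0.243 = 147
15–29: 399 * 0.942 = 376
30–44: 603 * 0.935 = 564
45–59: 1533 * 0.945 = 1449
60–74: 737 * 0.934 = 688
75–89: 1046 * 0.92 = 962
90+: 1757 * 0.941 + 1048 * 0.399 = 1653 + 418 = 2071
End of period: [147, 376, 564, 1449, 688, 962, 2071]
Scenario B total after 2 periods: 6257
Difference B − A = 6257 − 6149 = 108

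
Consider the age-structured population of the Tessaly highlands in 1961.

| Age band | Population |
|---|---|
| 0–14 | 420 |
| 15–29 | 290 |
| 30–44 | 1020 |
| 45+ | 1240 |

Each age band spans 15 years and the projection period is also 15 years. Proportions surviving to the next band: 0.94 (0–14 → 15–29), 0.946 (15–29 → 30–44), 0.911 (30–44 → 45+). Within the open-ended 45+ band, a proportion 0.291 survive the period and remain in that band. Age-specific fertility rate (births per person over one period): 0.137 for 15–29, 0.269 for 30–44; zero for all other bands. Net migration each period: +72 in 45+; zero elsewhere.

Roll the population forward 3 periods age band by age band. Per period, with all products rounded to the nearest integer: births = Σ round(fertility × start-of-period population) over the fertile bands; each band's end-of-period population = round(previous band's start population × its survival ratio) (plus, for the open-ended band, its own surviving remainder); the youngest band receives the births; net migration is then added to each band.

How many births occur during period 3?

Call the bands 1 to 4, youngest first.
— Period 1 —
Births: 290 * 0.137 = 40, 1020 * 0.269 = 274 ⇒ total 314
Band 2: 420 * 0.94 = 395
Band 3: 290 * 0.946 = 274
Band 4: 1020 * 0.911 + 1240 * 0.291 = 929 + 361 = 1290
Net migration: Band 4 + 72 → 1362
→ [314, 395, 274, 1362]
— Period 2 —
Births: 395 * 0.137 = 54, 274 * 0.269 = 74 ⇒ total 128
Band 2: 314 * 0.94 = 295
Band 3: 395 * 0.946 = 374
Band 4: 274 * 0.911 + 1362 * 0.291 = 250 + 396 = 646
Net migration: Band 4 + 72 → 718
→ [128, 295, 374, 718]
— Period 3 —
Births: 295 * 0.137 = 40, 374 * 0.269 = 101 ⇒ total 141
Band 2: 128 * 0.94 = 120
Band 3: 295 * 0.946 = 279
Band 4: 374 * 0.911 + 718 * 0.291 = 341 + 209 = 550
Net migration: Band 4 + 72 → 622
→ [141, 120, 279, 622]

141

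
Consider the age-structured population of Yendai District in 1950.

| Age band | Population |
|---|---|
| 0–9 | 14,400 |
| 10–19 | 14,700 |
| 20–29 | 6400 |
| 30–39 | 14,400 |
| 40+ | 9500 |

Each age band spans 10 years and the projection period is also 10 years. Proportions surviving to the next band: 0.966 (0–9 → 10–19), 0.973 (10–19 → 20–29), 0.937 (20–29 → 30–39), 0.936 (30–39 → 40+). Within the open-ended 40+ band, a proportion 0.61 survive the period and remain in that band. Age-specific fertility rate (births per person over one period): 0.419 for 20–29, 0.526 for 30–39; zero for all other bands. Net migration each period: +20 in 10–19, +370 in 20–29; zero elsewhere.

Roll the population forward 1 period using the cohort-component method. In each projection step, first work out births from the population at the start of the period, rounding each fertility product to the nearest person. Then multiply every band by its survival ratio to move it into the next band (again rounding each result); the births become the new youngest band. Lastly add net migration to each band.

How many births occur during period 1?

Numbering the bands 1..5 from youngest to oldest:
Period 1.
Births: 6400 × 0.419 = 2682  |  14400 × 0.526 = 7574 → 10256
Band 2: 14400 × 0.966 = 13910
Band 3: 14700 × 0.973 = 14303
Band 4: 6400 × 0.937 = 5997
Band 5: 14400 × 0.936 + 9500 × 0.61 = 13478 + 5795 = 19273
Net migration: Band 2 + 20 → 13930; Band 3 + 370 → 14673
Giving 10256 / 13930 / 14673 / 5997 / 19273.

10256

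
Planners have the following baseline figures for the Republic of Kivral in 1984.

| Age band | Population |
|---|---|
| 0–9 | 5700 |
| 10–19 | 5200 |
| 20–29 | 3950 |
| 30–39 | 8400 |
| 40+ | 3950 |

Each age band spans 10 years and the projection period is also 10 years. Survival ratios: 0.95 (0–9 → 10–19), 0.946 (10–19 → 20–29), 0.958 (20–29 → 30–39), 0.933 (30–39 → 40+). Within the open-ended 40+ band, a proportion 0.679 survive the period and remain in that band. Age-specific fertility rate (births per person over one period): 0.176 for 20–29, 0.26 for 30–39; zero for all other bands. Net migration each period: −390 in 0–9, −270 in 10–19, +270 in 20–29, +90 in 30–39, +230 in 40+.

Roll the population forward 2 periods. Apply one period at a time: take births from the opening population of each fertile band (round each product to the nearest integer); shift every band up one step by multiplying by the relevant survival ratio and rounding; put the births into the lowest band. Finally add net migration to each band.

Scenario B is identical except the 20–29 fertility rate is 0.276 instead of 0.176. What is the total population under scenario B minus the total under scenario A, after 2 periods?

Numbering the groups 1..5 from youngest to oldest:
Period 1:
Births: 3950 × 0.176 = 695  |  8400 × 0.26 = 2184 → 2879
Group 2: 5700 × 0.95 = 5415
Group 3: 5200 × 0.946 = 4919
Group 4: 3950 × 0.958 = 3784
Group 5: 8400 × 0.933 + 3950 × 0.679 = 7837 + 2682 = 10519
Net migration: Group 1 − 390 → 2489; Group 2 − 270 → 5145; Group 3 + 270 → 5189; Group 4 + 90 → 3874; Group 5 + 230 → 10749
End of period: [2489, 5145, 5189, 3874, 10749]
Period 2:
Births: 5189 × 0.176 = 913  |  3874 × 0.26 = 1007 → 1920
Group 2: 2489 × 0.95 = 2365
Group 3: 5145 × 0.946 = 4867
Group 4: 5189 × 0.958 = 4971
Group 5: 3874 × 0.933 + 10749 × 0.679 = 3614 + 7299 = 10913
Net migration: Group 1 − 390 → 1530; Group 2 − 270 → 2095; Group 3 + 270 → 5137; Group 4 + 90 → 5061; Group 5 + 230 → 11143
End of period: [1530, 2095, 5137, 5061, 11143]
Scenario A total after 2 periods: 24966
Scenario B projection —
Period 1:
Births: 3950 × 0.276 = 1090  |  8400 × 0.26 = 2184 → 3274
Group 2: 5700 × 0.95 = 5415
Group 3: 5200 × 0.946 = 4919
Group 4: 3950 × 0.958 = 3784
Group 5: 8400 × 0.933 + 3950 × 0.679 = 7837 + 2682 = 10519
Net migration: Group 1 − 390 → 2884; Group 2 − 270 → 5145; Group 3 + 270 → 5189; Group 4 + 90 → 3874; Group 5 + 230 → 10749
End of period: [2884, 5145, 5189, 3874, 10749]
Period 2:
Births: 5189 × 0.276 = 1432  |  3874 × 0.26 = 1007 → 2439
Group 2: 2884 × 0.95 = 2740
Group 3: 5145 × 0.946 = 4867
Group 4: 5189 × 0.958 = 4971
Group 5: 3874 × 0.933 + 10749 × 0.679 = 3614 + 7299 = 10913
Net migration: Group 1 − 390 → 2049; Group 2 − 270 → 2470; Group 3 + 270 → 5137; Group 4 + 90 → 5061; Group 5 + 230 → 11143
End of period: [2049, 2470, 5137, 5061, 11143]
Scenario B total after 2 periods: 25860
Difference B − A = 25860 − 24966 = 894

894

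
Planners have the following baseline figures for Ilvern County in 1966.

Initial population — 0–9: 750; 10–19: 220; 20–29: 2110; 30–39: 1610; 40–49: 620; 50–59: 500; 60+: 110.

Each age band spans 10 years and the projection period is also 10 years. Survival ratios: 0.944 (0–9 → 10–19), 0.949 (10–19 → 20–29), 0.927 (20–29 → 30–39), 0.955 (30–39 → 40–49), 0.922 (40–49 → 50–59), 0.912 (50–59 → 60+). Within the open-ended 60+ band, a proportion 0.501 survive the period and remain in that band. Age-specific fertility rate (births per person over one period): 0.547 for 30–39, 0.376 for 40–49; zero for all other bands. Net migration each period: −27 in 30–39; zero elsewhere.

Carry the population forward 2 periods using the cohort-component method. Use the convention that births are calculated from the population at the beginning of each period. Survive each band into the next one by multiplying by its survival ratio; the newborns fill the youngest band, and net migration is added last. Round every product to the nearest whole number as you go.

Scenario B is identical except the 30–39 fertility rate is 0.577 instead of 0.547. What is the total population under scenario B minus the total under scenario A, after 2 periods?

[period 1]
Births: 1610 × 0.547 = 881 ; 620 × 0.376 = 233 → 1114
10–19: 750 × 0.944 = 708
20–29: 220 × 0.949 = 209
30–39: 2110 × 0.927 = 1956
40–49: 1610 × 0.955 = 1538
50–59: 620 × 0.922 = 572
60+: 500 × 0.912 + 110 × 0.501 = 456 + 55 = 511
Net migration: 30–39 − 27 → 1929
→ [1114, 708, 209, 1929, 1538, 572, 511]
[period 2]
Births: 1929 × 0.547 = 1055 ; 1538 × 0.376 = 578 → 1633
10–19: 1114 × 0.944 = 1052
20–29: 708 × 0.949 = 672
30–39: 209 × 0.927 = 194
40–49: 1929 × 0.955 = 1842
50–59: 1538 × 0.922 = 1418
60+: 572 × 0.912 + 511 × 0.501 = 522 + 256 = 778
Net migration: 30–39 − 27 → 167
→ [1633, 1052, 672, 167, 1842, 1418, 778]
Scenario A total after 2 periods: 7562
Scenario B projection —
[period 1]
Births: 1610 × 0.577 = 929 ; 620 × 0.376 = 233 → 1162
10–19: 750 × 0.944 = 708
20–29: 220 × 0.949 = 209
30–39: 2110 × 0.927 = 1956
40–49: 1610 × 0.955 = 1538
50–59: 620 × 0.922 = 572
60+: 500 × 0.912 + 110 × 0.501 = 456 + 55 = 511
Net migration: 30–39 − 27 → 1929
→ [1162, 708, 209, 1929, 1538, 572, 511]
[period 2]
Births: 1929 × 0.577 = 1113 ; 1538 × 0.376 = 578 → 1691
10–19: 1162 × 0.944 = 1097
20–29: 708 × 0.949 = 672
30–39: 209 × 0.927 = 194
40–49: 1929 × 0.955 = 1842
50–59: 1538 × 0.922 = 1418
60+: 572 × 0.912 + 511 × 0.501 = 522 + 256 = 778
Net migration: 30–39 − 27 → 167
→ [1691, 1097, 672, 167, 1842, 1418, 778]
Scenario B total after 2 periods: 7665
Difference B − A = 7665 − 7562 = 103

103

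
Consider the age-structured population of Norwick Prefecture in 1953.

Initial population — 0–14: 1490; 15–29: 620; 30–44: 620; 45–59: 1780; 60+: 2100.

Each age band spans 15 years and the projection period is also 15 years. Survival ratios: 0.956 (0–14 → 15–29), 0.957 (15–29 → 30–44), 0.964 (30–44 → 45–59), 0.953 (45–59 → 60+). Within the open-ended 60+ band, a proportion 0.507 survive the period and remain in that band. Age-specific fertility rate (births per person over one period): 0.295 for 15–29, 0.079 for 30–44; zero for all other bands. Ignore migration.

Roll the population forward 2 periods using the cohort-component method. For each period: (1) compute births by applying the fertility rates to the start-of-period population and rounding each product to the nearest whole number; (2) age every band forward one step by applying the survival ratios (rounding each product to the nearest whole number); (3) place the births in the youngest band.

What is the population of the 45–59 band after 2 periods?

572

After projecting period 1:
Births: 620 × 0.295 = 183, 620 × 0.079 = 49 ⇒ total 232
15–29: 1490 × 0.956 = 1424
30–44: 620 × 0.957 = 593
45–59: 620 × 0.964 = 598
60+: 1780 × 0.953 + 2100 × 0.507 = 1696 + 1065 = 2761
→ [232, 1424, 593, 598, 2761]
After projecting period 2:
Births: 1424 × 0.295 = 420, 593 × 0.079 = 47 ⇒ total 467
15–29: 232 × 0.956 = 222
30–44: 1424 × 0.957 = 1363
45–59: 593 × 0.964 = 572
60+: 598 × 0.953 + 2761 × 0.507 = 570 + 1400 = 1970
→ [467, 222, 1363, 572, 1970]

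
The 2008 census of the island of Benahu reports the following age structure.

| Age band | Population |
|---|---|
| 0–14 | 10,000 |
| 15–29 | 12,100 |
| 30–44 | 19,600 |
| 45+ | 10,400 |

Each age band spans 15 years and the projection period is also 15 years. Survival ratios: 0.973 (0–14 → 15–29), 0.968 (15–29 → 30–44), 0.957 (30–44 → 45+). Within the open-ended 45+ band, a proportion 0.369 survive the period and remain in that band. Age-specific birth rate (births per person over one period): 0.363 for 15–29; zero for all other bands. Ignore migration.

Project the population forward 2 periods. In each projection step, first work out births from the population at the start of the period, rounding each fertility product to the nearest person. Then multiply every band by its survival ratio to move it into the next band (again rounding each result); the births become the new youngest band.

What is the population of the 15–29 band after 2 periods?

4273

Let group 1 be 0–14 through group 4 = 45+.
After projecting period 1:
Births: 12100 × 0.363 = 4392
Group 2: 10000 × 0.973 = 9730
Group 3: 12100 × 0.968 = 11713
Group 4: 19600 × 0.957 + 10400 × 0.369 = 18757 + 3838 = 22595
Population now: 0–14=4392, 15–29=9730, 30–44=11713, 45+=22595
After projecting period 2:
Births: 9730 × 0.363 = 3532
Group 2: 4392 × 0.973 = 4273
Group 3: 9730 × 0.968 = 9419
Group 4: 11713 × 0.957 + 22595 × 0.369 = 11209 + 8338 = 19547
Population now: 0–14=3532, 15–29=4273, 30–44=9419, 45+=19547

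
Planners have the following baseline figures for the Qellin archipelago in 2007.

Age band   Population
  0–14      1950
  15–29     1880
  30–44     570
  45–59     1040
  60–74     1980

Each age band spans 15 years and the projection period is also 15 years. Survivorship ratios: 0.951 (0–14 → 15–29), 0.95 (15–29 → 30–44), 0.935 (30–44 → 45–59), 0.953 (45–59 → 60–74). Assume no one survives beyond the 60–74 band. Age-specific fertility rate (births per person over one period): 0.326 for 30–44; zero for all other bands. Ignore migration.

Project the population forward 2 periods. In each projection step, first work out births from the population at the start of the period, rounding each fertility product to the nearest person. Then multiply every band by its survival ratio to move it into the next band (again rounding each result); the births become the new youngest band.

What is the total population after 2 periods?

4698

— Period 1 —
Births: 570 × 0.326 = 186
15–29: 1950 × 0.951 = 1854
30–44: 1880 × 0.95 = 1786
45–59: 570 × 0.935 = 533
60–74: 1040 × 0.953 = 991
Giving 186 / 1854 / 1786 / 533 / 991.
— Period 2 —
Births: 1786 × 0.326 = 582
15–29: 186 × 0.951 = 177
30–44: 1854 × 0.95 = 1761
45–59: 1786 × 0.935 = 1670
60–74: 533 × 0.953 = 508
Giving 582 / 177 / 1761 / 1670 / 508.
Total after period 2: 582 + 177 + 1761 + 1670 + 508 = 4698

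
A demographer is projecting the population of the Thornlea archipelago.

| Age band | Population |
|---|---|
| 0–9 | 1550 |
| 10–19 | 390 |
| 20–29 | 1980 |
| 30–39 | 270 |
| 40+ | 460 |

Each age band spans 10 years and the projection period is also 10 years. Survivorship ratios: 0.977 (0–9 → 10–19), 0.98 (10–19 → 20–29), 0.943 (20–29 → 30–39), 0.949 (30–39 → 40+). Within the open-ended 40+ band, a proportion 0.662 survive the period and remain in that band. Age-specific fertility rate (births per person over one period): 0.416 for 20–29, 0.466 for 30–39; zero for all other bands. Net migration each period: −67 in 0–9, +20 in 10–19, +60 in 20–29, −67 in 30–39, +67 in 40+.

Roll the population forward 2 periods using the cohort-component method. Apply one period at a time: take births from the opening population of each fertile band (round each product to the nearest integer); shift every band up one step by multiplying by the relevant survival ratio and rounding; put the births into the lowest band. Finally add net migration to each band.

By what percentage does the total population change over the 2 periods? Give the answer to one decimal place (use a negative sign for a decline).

27.8

Let group 1 be 0–9 through group 5 = 40+.
After projecting period 1:
Births: 1980 * 0.416 = 824  |  270 * 0.466 = 126 — total 950
Group 2: 1550 * 0.977 = 1514
Group 3: 390 * 0.98 = 382
Group 4: 1980 * 0.943 = 1867
Group 5: 270 * 0.949 + 460 * 0.662 = 256 + 305 = 561
Net migration: Group 1 − 67 → 883; Group 2 + 20 → 1534; Group 3 + 60 → 442; Group 4 − 67 → 1800; Group 5 + 67 → 628
End of period: [883, 1534, 442, 1800, 628]
After projecting period 2:
Births: 442 * 0.416 = 184  |  1800 * 0.466 = 839 — total 1023
Group 2: 883 * 0.977 = 863
Group 3: 1534 * 0.98 = 1503
Group 4: 442 * 0.943 = 417
Group 5: 1800 * 0.949 + 628 * 0.662 = 1708 + 416 = 2124
Net migration: Group 1 − 67 → 956; Group 2 + 20 → 883; Group 3 + 60 → 1563; Group 4 − 67 → 350; Group 5 + 67 → 2191
End of period: [956, 883, 1563, 350, 2191]
Total: 4650 → 5943; change = 1293; percentage change = 27.8%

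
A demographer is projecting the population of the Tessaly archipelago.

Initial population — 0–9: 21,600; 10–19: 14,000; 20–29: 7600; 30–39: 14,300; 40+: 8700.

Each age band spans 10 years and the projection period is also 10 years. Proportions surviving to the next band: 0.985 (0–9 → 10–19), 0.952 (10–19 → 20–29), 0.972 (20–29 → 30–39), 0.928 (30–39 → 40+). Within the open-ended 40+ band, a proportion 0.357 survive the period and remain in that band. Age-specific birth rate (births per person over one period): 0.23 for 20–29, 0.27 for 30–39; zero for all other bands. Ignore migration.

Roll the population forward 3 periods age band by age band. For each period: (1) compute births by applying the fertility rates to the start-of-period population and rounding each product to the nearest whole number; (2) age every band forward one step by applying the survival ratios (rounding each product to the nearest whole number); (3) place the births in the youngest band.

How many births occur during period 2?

— Period 1 —
Births: 7600 × 0.23 = 1748 ; 14300 × 0.27 = 3861 ⇒ total 5609
10–19: 21600 × 0.985 = 21276
20–29: 14000 × 0.952 = 13328
30–39: 7600 × 0.972 = 7387
40+: 14300 × 0.928 + 8700 × 0.357 = 13270 + 3106 = 16376
Giving 5609 / 21276 / 13328 / 7387 / 16376.
— Period 2 —
Births: 13328 × 0.23 = 3065 ; 7387 × 0.27 = 1994 ⇒ total 5059
10–19: 5609 × 0.985 = 5525
20–29: 21276 × 0.952 = 20255
30–39: 13328 × 0.972 = 12955
40+: 7387 × 0.928 + 16376 × 0.357 = 6855 + 5846 = 12701
Giving 5059 / 5525 / 20255 / 12955 / 12701.

5059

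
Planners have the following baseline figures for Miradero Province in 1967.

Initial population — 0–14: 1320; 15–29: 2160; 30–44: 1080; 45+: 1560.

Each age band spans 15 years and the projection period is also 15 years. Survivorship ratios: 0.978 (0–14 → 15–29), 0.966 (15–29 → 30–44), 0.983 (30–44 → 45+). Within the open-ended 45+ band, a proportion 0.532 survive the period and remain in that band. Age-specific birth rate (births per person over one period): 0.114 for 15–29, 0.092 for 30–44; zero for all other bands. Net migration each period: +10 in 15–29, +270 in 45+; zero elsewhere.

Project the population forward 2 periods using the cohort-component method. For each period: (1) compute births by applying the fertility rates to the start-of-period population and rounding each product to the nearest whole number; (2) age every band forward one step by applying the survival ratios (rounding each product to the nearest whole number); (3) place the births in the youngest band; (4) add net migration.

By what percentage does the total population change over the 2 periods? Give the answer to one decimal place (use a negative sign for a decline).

-11.5

Let group 1 be 0–14 through group 4 = 45+.
— Period 1 —
Births: 2160 × 0.114 = 246, 1080 × 0.092 = 99 — total 345
Group 2: 1320 × 0.978 = 1291
Group 3: 2160 × 0.966 = 2087
Group 4: 1080 × 0.983 + 1560 × 0.532 = 1062 + 830 = 1892
Net migration: Group 2 + 10 → 1301; Group 4 + 270 → 2162
→ [345, 1301, 2087, 2162]
— Period 2 —
Births: 1301 × 0.114 = 148, 2087 × 0.092 = 192 — total 340
Group 2: 345 × 0.978 = 337
Group 3: 1301 × 0.966 = 1257
Group 4: 2087 × 0.983 + 2162 × 0.532 = 2052 + 1150 = 3202
Net migration: Group 2 + 10 → 347; Group 4 + 270 → 3472
→ [340, 347, 1257, 3472]
Total: 6120 → 5416; change = -704; percentage change = -11.5%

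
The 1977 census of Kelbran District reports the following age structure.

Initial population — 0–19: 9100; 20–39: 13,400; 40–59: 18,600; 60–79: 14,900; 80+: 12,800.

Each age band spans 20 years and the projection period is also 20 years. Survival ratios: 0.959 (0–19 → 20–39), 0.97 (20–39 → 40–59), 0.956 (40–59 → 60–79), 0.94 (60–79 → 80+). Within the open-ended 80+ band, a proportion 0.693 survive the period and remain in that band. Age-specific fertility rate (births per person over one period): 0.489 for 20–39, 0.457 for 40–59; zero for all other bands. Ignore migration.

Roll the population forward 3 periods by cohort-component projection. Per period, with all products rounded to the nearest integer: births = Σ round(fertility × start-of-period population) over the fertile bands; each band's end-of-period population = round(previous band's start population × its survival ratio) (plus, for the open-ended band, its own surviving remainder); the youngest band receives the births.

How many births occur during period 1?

Numbering the bands 1..5 from youngest to oldest:
Period 1:
Births: 13400 × 0.489 = 6553 ; 18600 × 0.457 = 8500 → total 15053
Band 2: 9100 × 0.959 = 8727
Band 3: 13400 × 0.97 = 12998
Band 4: 18600 × 0.956 = 17782
Band 5: 14900 × 0.94 + 12800 × 0.693 = 14006 + 8870 = 22876
Population now: 0–19=15053, 20–39=8727, 40–59=12998, 60–79=17782, 80+=22876

15053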